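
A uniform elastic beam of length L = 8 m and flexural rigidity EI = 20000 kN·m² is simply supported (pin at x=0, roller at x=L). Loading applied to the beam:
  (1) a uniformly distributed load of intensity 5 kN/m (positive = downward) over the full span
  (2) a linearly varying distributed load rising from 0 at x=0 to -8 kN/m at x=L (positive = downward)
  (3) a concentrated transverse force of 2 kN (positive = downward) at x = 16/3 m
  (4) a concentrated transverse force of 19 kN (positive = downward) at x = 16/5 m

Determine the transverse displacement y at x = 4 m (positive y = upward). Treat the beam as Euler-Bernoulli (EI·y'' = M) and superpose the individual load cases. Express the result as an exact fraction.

y(4) = -83159/6328125 m

Load 1 — uniform load w=5 kN/m over full span:
  y_1 = -wx(L³-2Lx²+x³)/(24EI) = -5·4·(8³-2·8·4²+4³)/(24·20000) = -1/75 m
Load 2 — triangular load w₀=-8 kN/m (0→w₀ over full span):
  y_2 = -w₀x(7L⁴-10L²x²+3x⁴)/(360LEI) = -(-8)·4·(7·8⁴-10·8²·4²+3·4⁴)/(360·8·20000) = 4/375 m
Load 3 — point force P=2 kN at a=16/3 m (b=L-a=8/3):
  y_3 = -Pbx(L²-b²-x²)/(6LEI)  [x≤a] = -2·(8/3)·4·(8²-(8/3)²-4²)/(6·8·20000) = -46/50625 m
Load 4 — point force P=19 kN at a=16/5 m (b=L-a=24/5):
  y_4 = -Pa(L-x)(2Lx-a²-x²)/(6LEI)  [x>a] = -19·(16/5)·(8-4)·(2·8·4-(16/5)²-4²)/(6·8·20000) = -2242/234375 m
Superposition: y = Σ y_i = -83159/6328125 m ≈ -0.013141 m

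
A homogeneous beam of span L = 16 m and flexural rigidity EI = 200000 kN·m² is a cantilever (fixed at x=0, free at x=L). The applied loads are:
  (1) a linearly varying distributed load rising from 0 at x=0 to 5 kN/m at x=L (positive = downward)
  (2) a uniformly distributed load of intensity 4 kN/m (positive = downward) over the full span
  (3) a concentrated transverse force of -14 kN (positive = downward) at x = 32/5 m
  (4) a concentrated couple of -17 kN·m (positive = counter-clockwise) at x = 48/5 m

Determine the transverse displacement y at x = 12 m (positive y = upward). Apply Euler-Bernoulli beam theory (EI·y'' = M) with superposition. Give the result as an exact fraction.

y(12) = -1878847/9375000 m

Load 1 — triangular load w₀=5 kN/m (0→w₀ over full span):
  y_1 = (w₀Lx³/12-w₀L²x²/6-w₀x⁵/(120L))/EI = (5·16·12³/12-5·16²·12²/6-5·12⁵/(120·16))/200000 = -2481/25000 m
Load 2 — uniform load w=4 kN/m over full span:
  y_2 = -wx²(x²-4Lx+6L²)/(24EI) = -4·12²·(12²-4·16·12+6·16²)/(24·200000) = -342/3125 m
Load 3 — point force P=-14 kN at a=32/5 m (b=L-a=48/5):
  y_3 = -Pa²(3x-a)/(6EI)  [x>a] = -(-14)·(32/5)²·(3·12-(32/5))/(6·200000) = 16576/1171875 m
Load 4 — applied couple M₀=-17 kN·m at a=48/5 m (b=L-a=32/5):
  y_4 = M₀a(2x-a)/(2EI)  [x>a] = (-17)·(48/5)·(2·12-(48/5))/(2·200000) = -459/78125 m
Superposition: y = Σ y_i = -1878847/9375000 m ≈ -0.200410 m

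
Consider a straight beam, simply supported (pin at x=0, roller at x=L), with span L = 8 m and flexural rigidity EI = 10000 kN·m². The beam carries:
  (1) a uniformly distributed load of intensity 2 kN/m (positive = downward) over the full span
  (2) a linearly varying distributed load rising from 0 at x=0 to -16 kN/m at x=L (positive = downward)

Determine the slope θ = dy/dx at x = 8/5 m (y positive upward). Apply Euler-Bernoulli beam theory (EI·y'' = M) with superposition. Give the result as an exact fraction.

Load 1 — uniform load w=2 kN/m over full span:
  θ_1 = -w(L³-6Lx²+4x³)/(24EI) = -2·(8³-6·8·(8/5)²+4·(8/5)³)/(24·10000) = -264/78125 rad
Load 2 — triangular load w₀=-16 kN/m (0→w₀ over full span):
  θ_2 = -w₀(7L⁴-30L²x²+15x⁴)/(360LEI) = -(-16)·(7·8⁴-30·8²·(8/5)²+15·(8/5)⁴)/(360·8·10000) = 46592/3515625 rad
Superposition: θ = Σ θ_i = 34712/3515625 rad ≈ 0.009874 rad

θ(8/5) = 34712/3515625 rad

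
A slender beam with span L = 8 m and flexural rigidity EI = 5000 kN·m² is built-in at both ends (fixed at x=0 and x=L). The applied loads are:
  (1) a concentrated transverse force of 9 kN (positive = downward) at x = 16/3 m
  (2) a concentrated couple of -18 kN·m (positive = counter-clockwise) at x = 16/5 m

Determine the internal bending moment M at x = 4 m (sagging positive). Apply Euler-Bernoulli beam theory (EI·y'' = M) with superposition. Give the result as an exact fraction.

Load 1 — point force P=9 kN at a=16/3 m (b=L-a=8/3):
  M_1 = Pb²(3a+b)x/L³ - Pab²/L²  [x≤a] = 9·(8/3)²·(3·(16/3)+(8/3))·4/8³ - 9·(16/3)·(8/3)²/8² = 4 kN·m
Load 2 — applied couple M₀=-18 kN·m at a=16/5 m (b=L-a=24/5):
  M_2 = R_Ax - M_A - M₀  [x>a] with R_A=-81/25, M_A=-54/25 = (-81/25)·4 - (-54/25) - (-18) = 36/5 kN·m
Superposition: M = Σ M_i = 56/5 kN·m ≈ 11.200000 kN·m

M(4) = 56/5 kN·m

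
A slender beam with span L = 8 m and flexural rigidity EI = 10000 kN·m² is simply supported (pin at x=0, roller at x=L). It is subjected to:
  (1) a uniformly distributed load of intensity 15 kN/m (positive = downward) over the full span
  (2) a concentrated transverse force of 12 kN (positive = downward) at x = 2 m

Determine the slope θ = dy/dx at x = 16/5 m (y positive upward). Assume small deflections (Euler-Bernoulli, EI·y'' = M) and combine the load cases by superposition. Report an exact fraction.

Load 1 — uniform load w=15 kN/m over full span:
  θ_1 = -w(L³-6Lx²+4x³)/(24EI) = -15·(8³-6·8·(16/5)²+4·(16/5)³)/(24·10000) = -148/15625 rad
Load 2 — point force P=12 kN at a=2 m (b=L-a=6):
  θ_2 = -Pa(2L²-6Lx+3x²+a²)/(6LEI)  [x>a] = -12·2·(2·8²-6·8·(16/5)+3·(16/5)²+2²)/(6·8·10000) = -57/125000 rad
Superposition: θ = Σ θ_i = -1241/125000 rad ≈ -0.009928 rad

θ(16/5) = -1241/125000 rad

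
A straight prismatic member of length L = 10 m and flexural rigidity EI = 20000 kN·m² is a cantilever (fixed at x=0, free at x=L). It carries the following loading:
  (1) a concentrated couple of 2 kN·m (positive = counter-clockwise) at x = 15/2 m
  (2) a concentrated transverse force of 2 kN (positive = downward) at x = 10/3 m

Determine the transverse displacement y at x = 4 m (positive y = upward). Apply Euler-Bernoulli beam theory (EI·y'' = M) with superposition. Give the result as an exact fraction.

y(4) = -163/202500 m

Load 1 — applied couple M₀=2 kN·m at a=15/2 m (b=L-a=5/2):
  y_1 = M₀x²/(2EI)  [x≤a] = 2·4²/(2·20000) = 1/1250 m
Load 2 — point force P=2 kN at a=10/3 m (b=L-a=20/3):
  y_2 = -Pa²(3x-a)/(6EI)  [x>a] = -2·(10/3)²·(3·4-(10/3))/(6·20000) = -13/8100 m
Superposition: y = Σ y_i = -163/202500 m ≈ -0.000805 m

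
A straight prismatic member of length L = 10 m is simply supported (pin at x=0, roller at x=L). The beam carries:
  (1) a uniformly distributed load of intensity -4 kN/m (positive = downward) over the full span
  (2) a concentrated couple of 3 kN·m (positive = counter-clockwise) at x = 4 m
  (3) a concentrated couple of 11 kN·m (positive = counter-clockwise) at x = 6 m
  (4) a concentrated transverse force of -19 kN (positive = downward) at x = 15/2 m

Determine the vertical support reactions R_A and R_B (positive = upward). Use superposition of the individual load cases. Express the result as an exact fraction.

R_A = -467/20 kN, R_B = -713/20 kN

Load 1 — uniform load w=-4 kN/m over full span:
  R_A = wL/2 = (-4)·10/2 = -20 kN
  R_B = wL/2 = (-4)·10/2 = -20 kN
Load 2 — applied couple M₀=3 kN·m at a=4 m (b=L-a=6):
  R_A = M₀/L = 3/10 kN
  R_B = -M₀/L = -3/10 kN
Load 3 — applied couple M₀=11 kN·m at a=6 m (b=L-a=4):
  R_A = M₀/L = 11/10 kN
  R_B = -M₀/L = -11/10 kN
Load 4 — point force P=-19 kN at a=15/2 m (b=L-a=5/2):
  R_A = Pb/L = (-19)·(5/2)/10 = -19/4 kN
  R_B = Pa/L = (-19)·(15/2)/10 = -57/4 kN
Superposition: R_A = -467/20 kN, R_B = -713/20 kN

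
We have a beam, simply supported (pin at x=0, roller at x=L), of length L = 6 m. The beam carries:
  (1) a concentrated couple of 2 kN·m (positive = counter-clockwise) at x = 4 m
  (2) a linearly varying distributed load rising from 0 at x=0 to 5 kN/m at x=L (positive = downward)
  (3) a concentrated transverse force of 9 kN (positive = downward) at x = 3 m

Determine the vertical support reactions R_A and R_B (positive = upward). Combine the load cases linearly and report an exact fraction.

R_A = 59/6 kN, R_B = 85/6 kN

Load 1 — applied couple M₀=2 kN·m at a=4 m (b=L-a=2):
  R_A = M₀/L = 2/6 = 1/3 kN
  R_B = -M₀/L = -2/6 = -1/3 kN
Load 2 — triangular load w₀=5 kN/m (0→w₀ over full span):
  R_A = w₀L/6 = 5·6/6 = 5 kN
  R_B = w₀L/3 = 5·6/3 = 10 kN
Load 3 — point force P=9 kN at a=3 m (b=L-a=3):
  R_A = Pb/L = 9·3/6 = 9/2 kN
  R_B = Pa/L = 9·3/6 = 9/2 kN
Superposition: R_A = 59/6 kN, R_B = 85/6 kN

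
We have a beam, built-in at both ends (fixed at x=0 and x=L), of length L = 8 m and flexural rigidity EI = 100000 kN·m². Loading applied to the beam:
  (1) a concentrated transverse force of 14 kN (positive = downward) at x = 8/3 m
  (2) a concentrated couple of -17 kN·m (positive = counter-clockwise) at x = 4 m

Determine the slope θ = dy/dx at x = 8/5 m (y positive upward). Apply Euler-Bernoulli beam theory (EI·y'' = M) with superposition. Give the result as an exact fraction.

θ(8/5) = -1781/16875000 rad

Load 1 — point force P=14 kN at a=8/3 m (b=L-a=16/3):
  θ_1 = -Pb²x(2aL-(3a+b)x)/(2L³EI)  [x≤a] = -14·(16/3)²·(8/5)·(2·(8/3)·8-(3·(8/3)+(16/3))·(8/5))/(2·8³·100000) = -56/421875 rad
Load 2 — applied couple M₀=-17 kN·m at a=4 m (b=L-a=4):
  θ_2 = (R_Ax²/2 - M_Ax)/EI  [x≤a] with R_A=-51/16, M_A=-17/4 = ((-51/16)·(8/5)²/2 - (-17/4)·(8/5))/100000 = 17/625000 rad
Superposition: θ = Σ θ_i = -1781/16875000 rad ≈ -0.000106 rad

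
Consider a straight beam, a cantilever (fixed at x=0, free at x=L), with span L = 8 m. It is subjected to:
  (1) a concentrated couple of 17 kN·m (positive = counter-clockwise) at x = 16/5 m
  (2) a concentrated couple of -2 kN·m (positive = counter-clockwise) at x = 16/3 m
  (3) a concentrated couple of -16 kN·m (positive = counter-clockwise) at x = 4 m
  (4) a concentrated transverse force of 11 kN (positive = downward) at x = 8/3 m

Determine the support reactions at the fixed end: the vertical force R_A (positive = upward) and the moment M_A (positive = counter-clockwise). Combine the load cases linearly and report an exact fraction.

Load 1 — applied couple M₀=17 kN·m at a=16/5 m (b=L-a=24/5):
  R_A = 0 kN
  M_A = -M₀ = -17 kN·m
Load 2 — applied couple M₀=-2 kN·m at a=16/3 m (b=L-a=8/3):
  R_A = 0 kN
  M_A = -M₀ = -(-2) = 2 kN·m
Load 3 — applied couple M₀=-16 kN·m at a=4 m (b=L-a=4):
  R_A = 0 kN
  M_A = -M₀ = -(-16) = 16 kN·m
Load 4 — point force P=11 kN at a=8/3 m (b=L-a=16/3):
  R_A = P = 11 kN
  M_A = Pa = 11·(8/3) = 88/3 kN·m
Superposition: R_A = 11 kN, M_A = 91/3 kN·m

R_A = 11 kN, M_A = 91/3 kN·m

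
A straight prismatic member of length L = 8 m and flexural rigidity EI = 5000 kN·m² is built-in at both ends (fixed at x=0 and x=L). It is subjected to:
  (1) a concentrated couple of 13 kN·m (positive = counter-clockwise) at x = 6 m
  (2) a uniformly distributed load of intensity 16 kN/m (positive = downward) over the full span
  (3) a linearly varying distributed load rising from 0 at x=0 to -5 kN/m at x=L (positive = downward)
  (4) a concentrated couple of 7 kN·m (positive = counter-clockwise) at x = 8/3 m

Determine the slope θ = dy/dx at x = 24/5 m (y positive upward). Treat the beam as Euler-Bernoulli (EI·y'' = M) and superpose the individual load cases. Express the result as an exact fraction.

θ(24/5) = 10777/1875000 rad

Load 1 — applied couple M₀=13 kN·m at a=6 m (b=L-a=2):
  θ_1 = (R_Ax²/2 - M_Ax)/EI  [x≤a] with R_A=117/64, M_A=65/16 = ((117/64)·(24/5)²/2 - (65/16)·(24/5))/5000 = 39/125000 rad
Load 2 — uniform load w=16 kN/m over full span:
  θ_2 = -wx(L-x)(L-2x)/(12EI) = -16·(24/5)·(8-(24/5))·(8-2·(24/5))/(12·5000) = 512/78125 rad
Load 3 — triangular load w₀=-5 kN/m (0→w₀ over full span):
  θ_3 = -w₀(2x(L-x)(L-2x)(x+2L)+x²(L-x)²)/(120LEI) = -(-5)·(2·(24/5)·(8-(24/5))·(8-2·(24/5))·((24/5)+2·8)+(24/5)²·(8-(24/5))²)/(120·8·5000) = -64/78125 rad
Load 4 — applied couple M₀=7 kN·m at a=8/3 m (b=L-a=16/3):
  θ_4 = (R_Ax²/2 - M_Ax - M₀(x-a))/EI  [x>a] with R_A=7/6, M_A=0 = ((7/6)·(24/5)²/2 - 0·(24/5) - 7·((24/5)-(8/3)))/5000 = -14/46875 rad
Superposition: θ = Σ θ_i = 10777/1875000 rad ≈ 0.005748 rad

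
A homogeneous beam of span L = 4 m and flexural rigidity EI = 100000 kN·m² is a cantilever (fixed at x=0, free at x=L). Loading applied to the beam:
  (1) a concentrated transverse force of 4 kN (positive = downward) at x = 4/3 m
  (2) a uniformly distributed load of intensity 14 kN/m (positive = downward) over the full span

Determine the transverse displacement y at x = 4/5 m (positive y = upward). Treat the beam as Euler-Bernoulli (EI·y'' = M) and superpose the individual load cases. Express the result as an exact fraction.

y(4/5) = -638/1953125 m

Load 1 — point force P=4 kN at a=4/3 m (b=L-a=8/3):
  y_1 = -Px²(3a-x)/(6EI)  [x≤a] = -4·(4/5)²·(3·(4/3)-(4/5))/(6·100000) = -16/1171875 m
Load 2 — uniform load w=14 kN/m over full span:
  y_2 = -wx²(x²-4Lx+6L²)/(24EI) = -14·(4/5)²·((4/5)²-4·4·(4/5)+6·4²)/(24·100000) = -1834/5859375 m
Superposition: y = Σ y_i = -638/1953125 m ≈ -0.000327 m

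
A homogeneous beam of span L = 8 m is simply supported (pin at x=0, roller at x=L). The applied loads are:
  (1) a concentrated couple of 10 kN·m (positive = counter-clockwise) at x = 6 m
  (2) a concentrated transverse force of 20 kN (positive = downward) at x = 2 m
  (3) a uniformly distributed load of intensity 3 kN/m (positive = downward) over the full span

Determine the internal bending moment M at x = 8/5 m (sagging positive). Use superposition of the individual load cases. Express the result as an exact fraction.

M(8/5) = 1034/25 kN·m

Load 1 — applied couple M₀=10 kN·m at a=6 m (b=L-a=2):
  M_1 = M₀x/L  [x≤a] = 10·(8/5)/8 = 2 kN·m
Load 2 — point force P=20 kN at a=2 m (b=L-a=6):
  M_2 = Pbx/L  [x≤a] = 20·6·(8/5)/8 = 24 kN·m
Load 3 — uniform load w=3 kN/m over full span:
  M_3 = wx(L-x)/2 = 3·(8/5)·(8-(8/5))/2 = 384/25 kN·m
Superposition: M = Σ M_i = 1034/25 kN·m ≈ 41.360000 kN·m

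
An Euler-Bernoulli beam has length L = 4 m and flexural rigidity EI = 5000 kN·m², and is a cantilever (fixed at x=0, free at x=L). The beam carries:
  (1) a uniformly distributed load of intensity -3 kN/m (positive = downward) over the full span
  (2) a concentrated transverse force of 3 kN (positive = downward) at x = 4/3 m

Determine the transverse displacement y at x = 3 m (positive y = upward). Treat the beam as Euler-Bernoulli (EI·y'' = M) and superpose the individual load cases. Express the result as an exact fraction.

y(3) = 12379/1080000 m

Load 1 — uniform load w=-3 kN/m over full span:
  y_1 = -wx²(x²-4Lx+6L²)/(24EI) = -(-3)·3²·(3²-4·4·3+6·4²)/(24·5000) = 513/40000 m
Load 2 — point force P=3 kN at a=4/3 m (b=L-a=8/3):
  y_2 = -Pa²(3x-a)/(6EI)  [x>a] = -3·(4/3)²·(3·3-(4/3))/(6·5000) = -23/16875 m
Superposition: y = Σ y_i = 12379/1080000 m ≈ 0.011462 m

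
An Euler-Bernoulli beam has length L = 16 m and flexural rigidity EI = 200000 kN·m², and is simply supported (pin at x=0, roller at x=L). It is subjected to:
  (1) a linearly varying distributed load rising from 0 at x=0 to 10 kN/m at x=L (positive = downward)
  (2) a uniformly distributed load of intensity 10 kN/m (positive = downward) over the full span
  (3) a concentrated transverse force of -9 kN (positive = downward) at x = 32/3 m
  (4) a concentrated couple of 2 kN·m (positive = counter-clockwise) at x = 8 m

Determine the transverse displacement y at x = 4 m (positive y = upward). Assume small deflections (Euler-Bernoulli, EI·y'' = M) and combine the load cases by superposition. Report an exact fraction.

y(4) = -19277/450000 m

Load 1 — triangular load w₀=10 kN/m (0→w₀ over full span):
  y_1 = -w₀x(7L⁴-10L²x²+3x⁴)/(360LEI) = -10·4·(7·16⁴-10·16²·4²+3·4⁴)/(360·16·200000) = -109/7500 m
Load 2 — uniform load w=10 kN/m over full span:
  y_2 = -wx(L³-2Lx²+x³)/(24EI) = -10·4·(16³-2·16·4²+4³)/(24·200000) = -19/625 m
Load 3 — point force P=-9 kN at a=32/3 m (b=L-a=16/3):
  y_3 = -Pbx(L²-b²-x²)/(6LEI)  [x≤a] = -(-9)·(16/3)·4·(16²-(16/3)²-4²)/(6·16·200000) = 119/56250 m
Load 4 — applied couple M₀=2 kN·m at a=8 m (b=L-a=8):
  y_4 = (M₀x³/(6L)+C₁x)/EI  [x≤a] with C₁=M₀(3b²-L²)/(6L)=-4/3 = (2·4³/(6·16)+(-4/3)·4)/200000 = -1/50000 m
Superposition: y = Σ y_i = -19277/450000 m ≈ -0.042838 m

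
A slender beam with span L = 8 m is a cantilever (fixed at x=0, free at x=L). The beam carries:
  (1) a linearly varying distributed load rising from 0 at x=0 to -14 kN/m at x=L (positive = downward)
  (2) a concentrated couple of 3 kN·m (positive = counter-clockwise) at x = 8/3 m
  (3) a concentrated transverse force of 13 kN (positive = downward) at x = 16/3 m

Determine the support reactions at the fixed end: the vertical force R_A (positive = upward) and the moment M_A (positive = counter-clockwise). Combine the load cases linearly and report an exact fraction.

R_A = -43 kN, M_A = -697/3 kN·m

Load 1 — triangular load w₀=-14 kN/m (0→w₀ over full span):
  R_A = w₀L/2 = (-14)·8/2 = -56 kN
  M_A = w₀L²/3 = (-14)·8²/3 = -896/3 kN·m
Load 2 — applied couple M₀=3 kN·m at a=8/3 m (b=L-a=16/3):
  R_A = 0 kN
  M_A = -M₀ = -3 kN·m
Load 3 — point force P=13 kN at a=16/3 m (b=L-a=8/3):
  R_A = P = 13 kN
  M_A = Pa = 13·(16/3) = 208/3 kN·m
Superposition: R_A = -43 kN, M_A = -697/3 kN·m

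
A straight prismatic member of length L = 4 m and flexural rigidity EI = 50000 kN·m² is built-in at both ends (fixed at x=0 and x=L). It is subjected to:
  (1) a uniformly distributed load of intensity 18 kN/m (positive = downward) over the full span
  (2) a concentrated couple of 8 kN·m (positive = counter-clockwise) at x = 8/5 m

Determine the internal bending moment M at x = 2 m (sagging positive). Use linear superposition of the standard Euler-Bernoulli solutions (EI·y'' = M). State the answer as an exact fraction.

M(2) = 44/5 kN·m

Load 1 — uniform load w=18 kN/m over full span:
  M_1 = wLx/2 - wL²/12 - wx²/2 = 18·4·2/2 - 18·4²/12 - 18·2²/2 = 12 kN·m
Load 2 — applied couple M₀=8 kN·m at a=8/5 m (b=L-a=12/5):
  M_2 = R_Ax - M_A - M₀  [x>a] with R_A=72/25, M_A=24/25 = (72/25)·2 - (24/25) - 8 = -16/5 kN·m
Superposition: M = Σ M_i = 44/5 kN·m ≈ 8.800000 kN·m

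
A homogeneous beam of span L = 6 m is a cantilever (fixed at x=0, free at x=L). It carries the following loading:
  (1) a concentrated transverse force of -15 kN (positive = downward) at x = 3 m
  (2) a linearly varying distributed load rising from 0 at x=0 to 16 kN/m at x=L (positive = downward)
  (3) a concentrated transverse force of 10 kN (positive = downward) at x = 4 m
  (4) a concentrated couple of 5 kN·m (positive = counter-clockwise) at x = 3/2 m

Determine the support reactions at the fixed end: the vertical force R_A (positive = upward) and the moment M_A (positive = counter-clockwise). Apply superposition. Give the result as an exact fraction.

Load 1 — point force P=-15 kN at a=3 m (b=L-a=3):
  R_A = P = (-15) = -15 kN
  M_A = Pa = (-15)·3 = -45 kN·m
Load 2 — triangular load w₀=16 kN/m (0→w₀ over full span):
  R_A = w₀L/2 = 16·6/2 = 48 kN
  M_A = w₀L²/3 = 16·6²/3 = 192 kN·m
Load 3 — point force P=10 kN at a=4 m (b=L-a=2):
  R_A = P = 10 kN
  M_A = Pa = 10·4 = 40 kN·m
Load 4 — applied couple M₀=5 kN·m at a=3/2 m (b=L-a=9/2):
  R_A = 0 kN
  M_A = -M₀ = -5 kN·m
Superposition: R_A = 43 kN, M_A = 182 kN·m

R_A = 43 kN, M_A = 182 kN·m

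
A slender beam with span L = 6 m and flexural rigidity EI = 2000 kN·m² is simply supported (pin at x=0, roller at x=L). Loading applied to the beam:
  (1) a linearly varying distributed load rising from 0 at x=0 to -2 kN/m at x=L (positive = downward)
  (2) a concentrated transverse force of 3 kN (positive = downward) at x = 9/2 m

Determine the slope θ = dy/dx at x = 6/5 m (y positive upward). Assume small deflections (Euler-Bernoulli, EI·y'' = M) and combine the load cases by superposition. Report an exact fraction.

Load 1 — triangular load w₀=-2 kN/m (0→w₀ over full span):
  θ_1 = -w₀(7L⁴-30L²x²+15x⁴)/(360LEI) = -(-2)·(7·6⁴-30·6²·(6/5)²+15·(6/5)⁴)/(360·6·2000) = 273/78125 rad
Load 2 — point force P=3 kN at a=9/2 m (b=L-a=3/2):
  θ_2 = -Pb(L²-b²-3x²)/(6LEI)  [x≤a] = -3·(3/2)·(6²-(3/2)²-3·(6/5)²)/(6·6·2000) = -2943/1600000 rad
Superposition: θ = Σ θ_i = 66201/40000000 rad ≈ 0.001655 rad

θ(6/5) = 66201/40000000 rad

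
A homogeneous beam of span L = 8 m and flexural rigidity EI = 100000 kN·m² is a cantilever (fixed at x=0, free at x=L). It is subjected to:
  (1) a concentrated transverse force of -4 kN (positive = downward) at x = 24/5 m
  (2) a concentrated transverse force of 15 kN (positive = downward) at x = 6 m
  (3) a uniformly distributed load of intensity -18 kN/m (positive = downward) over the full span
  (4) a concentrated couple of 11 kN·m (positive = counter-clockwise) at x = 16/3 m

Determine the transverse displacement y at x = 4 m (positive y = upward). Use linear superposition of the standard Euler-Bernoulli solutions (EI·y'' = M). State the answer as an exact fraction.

y(4) = 5443/187500 m

Load 1 — point force P=-4 kN at a=24/5 m (b=L-a=16/5):
  y_1 = -Px²(3a-x)/(6EI)  [x≤a] = -(-4)·4²·(3·(24/5)-4)/(6·100000) = 52/46875 m
Load 2 — point force P=15 kN at a=6 m (b=L-a=2):
  y_2 = -Px²(3a-x)/(6EI)  [x≤a] = -15·4²·(3·6-4)/(6·100000) = -7/1250 m
Load 3 — uniform load w=-18 kN/m over full span:
  y_3 = -wx²(x²-4Lx+6L²)/(24EI) = -(-18)·4²·(4²-4·8·4+6·8²)/(24·100000) = 102/3125 m
Load 4 — applied couple M₀=11 kN·m at a=16/3 m (b=L-a=8/3):
  y_4 = M₀x²/(2EI)  [x≤a] = 11·4²/(2·100000) = 11/12500 m
Superposition: y = Σ y_i = 5443/187500 m ≈ 0.029029 m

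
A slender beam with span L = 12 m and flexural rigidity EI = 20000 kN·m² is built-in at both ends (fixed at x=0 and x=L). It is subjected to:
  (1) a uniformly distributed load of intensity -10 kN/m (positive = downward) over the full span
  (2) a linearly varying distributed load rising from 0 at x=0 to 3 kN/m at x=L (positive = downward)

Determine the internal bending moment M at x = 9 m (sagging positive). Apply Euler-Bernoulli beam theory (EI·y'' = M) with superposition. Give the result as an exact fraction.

Load 1 — uniform load w=-10 kN/m over full span:
  M_1 = wLx/2 - wL²/12 - wx²/2 = (-10)·12·9/2 - (-10)·12²/12 - (-10)·9²/2 = -15 kN·m
Load 2 — triangular load w₀=3 kN/m (0→w₀ over full span):
  M_2 = 3w₀Lx/20 - w₀L²/30 - w₀x³/(6L) = 3·3·12·9/20 - 3·12²/30 - 3·9³/(6·12) = 153/40 kN·m
Superposition: M = Σ M_i = -447/40 kN·m ≈ -11.175000 kN·m

M(9) = -447/40 kN·m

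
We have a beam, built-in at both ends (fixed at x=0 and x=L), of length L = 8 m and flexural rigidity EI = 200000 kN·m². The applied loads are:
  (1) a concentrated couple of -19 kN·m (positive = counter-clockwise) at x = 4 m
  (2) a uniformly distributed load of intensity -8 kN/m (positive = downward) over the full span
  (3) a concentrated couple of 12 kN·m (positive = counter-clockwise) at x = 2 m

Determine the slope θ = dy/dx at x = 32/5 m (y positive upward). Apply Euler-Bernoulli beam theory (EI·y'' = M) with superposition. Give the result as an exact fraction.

θ(32/5) = -1049/6250000 rad

Load 1 — applied couple M₀=-19 kN·m at a=4 m (b=L-a=4):
  θ_1 = (R_Ax²/2 - M_Ax - M₀(x-a))/EI  [x>a] with R_A=-57/16, M_A=-19/4 = ((-57/16)·(32/5)²/2 - (-19/4)·(32/5) - (-19)·((32/5)-4))/200000 = 19/1250000 rad
Load 2 — uniform load w=-8 kN/m over full span:
  θ_2 = -wx(L-x)(L-2x)/(12EI) = -(-8)·(32/5)·(8-(32/5))·(8-2·(32/5))/(12·200000) = -64/390625 rad
Load 3 — applied couple M₀=12 kN·m at a=2 m (b=L-a=6):
  θ_3 = (R_Ax²/2 - M_Ax - M₀(x-a))/EI  [x>a] with R_A=27/16, M_A=-9/4 = ((27/16)·(32/5)²/2 - (-9/4)·(32/5) - 12·((32/5)-2))/200000 = -3/156250 rad
Superposition: θ = Σ θ_i = -1049/6250000 rad ≈ -0.000168 rad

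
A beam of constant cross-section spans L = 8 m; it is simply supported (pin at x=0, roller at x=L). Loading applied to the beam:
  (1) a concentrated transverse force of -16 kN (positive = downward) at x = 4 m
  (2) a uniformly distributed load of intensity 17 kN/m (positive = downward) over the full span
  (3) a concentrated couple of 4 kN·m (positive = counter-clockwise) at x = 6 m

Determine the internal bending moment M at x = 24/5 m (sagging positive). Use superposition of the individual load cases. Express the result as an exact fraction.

Load 1 — point force P=-16 kN at a=4 m (b=L-a=4):
  M_1 = Pa(L-x)/L  [x>a] = (-16)·4·(8-(24/5))/8 = -128/5 kN·m
Load 2 — uniform load w=17 kN/m over full span:
  M_2 = wx(L-x)/2 = 17·(24/5)·(8-(24/5))/2 = 3264/25 kN·m
Load 3 — applied couple M₀=4 kN·m at a=6 m (b=L-a=2):
  M_3 = M₀x/L  [x≤a] = 4·(24/5)/8 = 12/5 kN·m
Superposition: M = Σ M_i = 2684/25 kN·m ≈ 107.360000 kN·m

M(24/5) = 2684/25 kN·m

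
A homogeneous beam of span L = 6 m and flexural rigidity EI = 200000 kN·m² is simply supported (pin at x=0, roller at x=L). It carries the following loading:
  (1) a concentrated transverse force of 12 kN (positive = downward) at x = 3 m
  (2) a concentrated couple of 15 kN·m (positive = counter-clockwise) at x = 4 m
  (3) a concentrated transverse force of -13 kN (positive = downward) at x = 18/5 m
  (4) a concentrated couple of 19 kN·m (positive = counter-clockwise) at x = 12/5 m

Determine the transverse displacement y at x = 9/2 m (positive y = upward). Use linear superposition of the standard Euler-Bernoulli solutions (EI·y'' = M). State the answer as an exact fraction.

Load 1 — point force P=12 kN at a=3 m (b=L-a=3):
  y_1 = -Pa(L-x)(2Lx-a²-x²)/(6LEI)  [x>a] = -12·3·(6-(9/2))·(2·6·(9/2)-3²-(9/2)²)/(6·6·200000) = -297/1600000 m
Load 2 — applied couple M₀=15 kN·m at a=4 m (b=L-a=2):
  y_2 = (M₀x³/(6L)-M₀(x-a)²/2+C₁x)/EI  [x>a] with C₁=M₀(3b²-L²)/(6L)=-10 = (15·(9/2)³/(6·6)-15·((9/2)-4)²/2+(-10)·(9/2))/200000 = -57/1280000 m
Load 3 — point force P=-13 kN at a=18/5 m (b=L-a=12/5):
  y_3 = -Pa(L-x)(2Lx-a²-x²)/(6LEI)  [x>a] = -(-13)·(18/5)·(6-(9/2))·(2·6·(9/2)-(18/5)²-(9/2)²)/(6·6·200000) = 81081/400000000 m
Load 4 — applied couple M₀=19 kN·m at a=12/5 m (b=L-a=18/5):
  y_4 = (M₀x³/(6L)-M₀(x-a)²/2+C₁x)/EI  [x>a] with C₁=M₀(3b²-L²)/(6L)=38/25 = (19·(9/2)³/(6·6)-19·((9/2)-(12/5))²/2+(38/25)·(9/2))/200000 = 10431/160000000 m
Superposition: y = Σ y_i = 1887/50000000 m ≈ 0.000038 m

y(9/2) = 1887/50000000 m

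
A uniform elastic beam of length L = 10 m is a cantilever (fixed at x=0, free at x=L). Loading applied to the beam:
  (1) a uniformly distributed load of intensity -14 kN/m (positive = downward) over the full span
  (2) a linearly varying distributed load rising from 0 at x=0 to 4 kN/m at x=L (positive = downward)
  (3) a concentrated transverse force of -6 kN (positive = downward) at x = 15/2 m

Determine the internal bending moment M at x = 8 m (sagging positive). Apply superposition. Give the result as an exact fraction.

Load 1 — uniform load w=-14 kN/m over full span:
  M_1 = -w(L-x)²/2 = -(-14)·(10-8)²/2 = 28 kN·m
Load 2 — triangular load w₀=4 kN/m (0→w₀ over full span):
  M_2 = w₀Lx/2 - w₀L²/3 - w₀x³/(6L) = 4·10·8/2 - 4·10²/3 - 4·8³/(6·10) = -112/15 kN·m
Load 3 — point force P=-6 kN at a=15/2 m (b=L-a=5/2):
  M_3 = 0  [x>a] = 0 kN·m
Superposition: M = Σ M_i = 308/15 kN·m ≈ 20.533333 kN·m

M(8) = 308/15 kN·m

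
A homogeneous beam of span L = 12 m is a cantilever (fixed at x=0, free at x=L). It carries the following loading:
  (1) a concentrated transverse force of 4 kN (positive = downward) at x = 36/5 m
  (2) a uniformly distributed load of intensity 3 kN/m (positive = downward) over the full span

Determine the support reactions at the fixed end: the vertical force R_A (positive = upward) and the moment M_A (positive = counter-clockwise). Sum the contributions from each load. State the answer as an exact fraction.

Load 1 — point force P=4 kN at a=36/5 m (b=L-a=24/5):
  R_A = P = 4 kN
  M_A = Pa = 4·(36/5) = 144/5 kN·m
Load 2 — uniform load w=3 kN/m over full span:
  R_A = wL = 3·12 = 36 kN
  M_A = wL²/2 = 3·12²/2 = 216 kN·m
Superposition: R_A = 40 kN, M_A = 1224/5 kN·m

R_A = 40 kN, M_A = 1224/5 kN·m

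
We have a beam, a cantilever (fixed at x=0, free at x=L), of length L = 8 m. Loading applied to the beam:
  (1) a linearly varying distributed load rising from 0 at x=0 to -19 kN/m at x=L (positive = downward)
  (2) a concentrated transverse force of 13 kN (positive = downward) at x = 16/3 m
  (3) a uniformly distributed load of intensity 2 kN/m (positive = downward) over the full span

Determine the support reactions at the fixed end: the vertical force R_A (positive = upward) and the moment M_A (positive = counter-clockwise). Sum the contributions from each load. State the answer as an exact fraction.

R_A = -47 kN, M_A = -272 kN·m

Load 1 — triangular load w₀=-19 kN/m (0→w₀ over full span):
  R_A = w₀L/2 = (-19)·8/2 = -76 kN
  M_A = w₀L²/3 = (-19)·8²/3 = -1216/3 kN·m
Load 2 — point force P=13 kN at a=16/3 m (b=L-a=8/3):
  R_A = P = 13 kN
  M_A = Pa = 13·(16/3) = 208/3 kN·m
Load 3 — uniform load w=2 kN/m over full span:
  R_A = wL = 2·8 = 16 kN
  M_A = wL²/2 = 2·8²/2 = 64 kN·m
Superposition: R_A = -47 kN, M_A = -272 kN·m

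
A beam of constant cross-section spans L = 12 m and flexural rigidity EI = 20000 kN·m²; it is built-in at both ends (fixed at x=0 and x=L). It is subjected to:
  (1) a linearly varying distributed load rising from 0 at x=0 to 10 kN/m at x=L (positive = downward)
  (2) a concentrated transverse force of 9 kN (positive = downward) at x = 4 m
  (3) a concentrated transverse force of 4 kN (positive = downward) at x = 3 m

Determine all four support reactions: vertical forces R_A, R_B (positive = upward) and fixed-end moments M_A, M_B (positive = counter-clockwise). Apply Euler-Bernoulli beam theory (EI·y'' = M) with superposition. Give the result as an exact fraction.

R_A = 673/24 kN, M_A = 283/4 kN·m, R_B = 1079/24 kN, M_B = -329/4 kN·m

Load 1 — triangular load w₀=10 kN/m (0→w₀ over full span):
  R_A = 3w₀L/20 = 3·10·12/20 = 18 kN
  M_A = w₀L²/30 = 10·12²/30 = 48 kN·m
  R_B = 7w₀L/20 = 7·10·12/20 = 42 kN
  M_B = -w₀L²/20 = -10·12²/20 = -72 kN·m
Load 2 — point force P=9 kN at a=4 m (b=L-a=8):
  R_A = Pb²(3a+b)/L³ = 9·8²·(3·4+8)/12³ = 20/3 kN
  M_A = Pab²/L² = 9·4·8²/12² = 16 kN·m
  R_B = Pa²(a+3b)/L³ = 9·4²·(4+3·8)/12³ = 7/3 kN
  M_B = -Pa²b/L² = -9·4²·8/12² = -8 kN·m
Load 3 — point force P=4 kN at a=3 m (b=L-a=9):
  R_A = Pb²(3a+b)/L³ = 4·9²·(3·3+9)/12³ = 27/8 kN
  M_A = Pab²/L² = 4·3·9²/12² = 27/4 kN·m
  R_B = Pa²(a+3b)/L³ = 4·3²·(3+3·9)/12³ = 5/8 kN
  M_B = -Pa²b/L² = -4·3²·9/12² = -9/4 kN·m
Superposition: R_A = 673/24 kN, M_A = 283/4 kN·m, R_B = 1079/24 kN, M_B = -329/4 kN·m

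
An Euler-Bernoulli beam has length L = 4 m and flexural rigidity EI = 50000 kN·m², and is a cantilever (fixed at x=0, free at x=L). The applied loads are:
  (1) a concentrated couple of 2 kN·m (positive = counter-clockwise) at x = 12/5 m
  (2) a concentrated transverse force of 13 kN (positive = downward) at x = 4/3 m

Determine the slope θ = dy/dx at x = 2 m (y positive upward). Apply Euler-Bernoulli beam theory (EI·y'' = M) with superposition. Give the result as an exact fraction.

Load 1 — applied couple M₀=2 kN·m at a=12/5 m (b=L-a=8/5):
  θ_1 = M₀x/EI  [x≤a] = 2·2/50000 = 1/12500 rad
Load 2 — point force P=13 kN at a=4/3 m (b=L-a=8/3):
  θ_2 = -Pa²/(2EI)  [x>a] = -13·(4/3)²/(2·50000) = -13/56250 rad
Superposition: θ = Σ θ_i = -17/112500 rad ≈ -0.000151 rad

θ(2) = -17/112500 rad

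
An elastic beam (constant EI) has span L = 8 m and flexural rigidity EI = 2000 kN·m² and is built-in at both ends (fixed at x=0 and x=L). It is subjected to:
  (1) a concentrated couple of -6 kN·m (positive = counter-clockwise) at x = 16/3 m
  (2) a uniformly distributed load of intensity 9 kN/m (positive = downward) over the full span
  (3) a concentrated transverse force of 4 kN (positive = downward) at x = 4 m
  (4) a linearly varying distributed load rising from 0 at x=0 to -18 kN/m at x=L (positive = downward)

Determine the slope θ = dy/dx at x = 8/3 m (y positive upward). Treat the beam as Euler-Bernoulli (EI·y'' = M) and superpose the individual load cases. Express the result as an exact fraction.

Load 1 — applied couple M₀=-6 kN·m at a=16/3 m (b=L-a=8/3):
  θ_1 = (R_Ax²/2 - M_Ax)/EI  [x≤a] with R_A=-1, M_A=-2 = ((-1)·(8/3)²/2 - (-2)·(8/3))/2000 = 1/1125 rad
Load 2 — uniform load w=9 kN/m over full span:
  θ_2 = -wx(L-x)(L-2x)/(12EI) = -9·(8/3)·(8-(8/3))·(8-2·(8/3))/(12·2000) = -16/1125 rad
Load 3 — point force P=4 kN at a=4 m (b=L-a=4):
  θ_3 = -Pb²x(2aL-(3a+b)x)/(2L³EI)  [x≤a] = -4·4²·(8/3)·(2·4·8-(3·4+4)·(8/3))/(2·8³·2000) = -2/1125 rad
Load 4 — triangular load w₀=-18 kN/m (0→w₀ over full span):
  θ_4 = -w₀(2x(L-x)(L-2x)(x+2L)+x²(L-x)²)/(120LEI) = -(-18)·(2·(8/3)·(8-(8/3))·(8-2·(8/3))·((8/3)+2·8)+(8/3)²·(8-(8/3))²)/(120·8·2000) = 256/16875 rad
Superposition: θ = Σ θ_i = 1/16875 rad ≈ 0.000059 rad

θ(8/3) = 1/16875 rad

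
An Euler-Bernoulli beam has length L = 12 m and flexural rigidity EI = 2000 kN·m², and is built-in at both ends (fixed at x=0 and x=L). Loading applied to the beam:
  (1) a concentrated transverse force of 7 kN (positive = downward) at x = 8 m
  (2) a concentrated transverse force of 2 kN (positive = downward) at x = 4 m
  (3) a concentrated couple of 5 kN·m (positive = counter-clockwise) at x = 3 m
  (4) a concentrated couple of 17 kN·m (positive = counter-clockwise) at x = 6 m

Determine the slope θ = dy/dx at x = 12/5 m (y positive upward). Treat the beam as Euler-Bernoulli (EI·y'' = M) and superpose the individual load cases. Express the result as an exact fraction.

θ(12/5) = -271/37500 rad

Load 1 — point force P=7 kN at a=8 m (b=L-a=4):
  θ_1 = -Pb²x(2aL-(3a+b)x)/(2L³EI)  [x≤a] = -7·4²·(12/5)·(2·8·12-(3·8+4)·(12/5))/(2·12³·2000) = -91/18750 rad
Load 2 — point force P=2 kN at a=4 m (b=L-a=8):
  θ_2 = -Pb²x(2aL-(3a+b)x)/(2L³EI)  [x≤a] = -2·8²·(12/5)·(2·4·12-(3·4+8)·(12/5))/(2·12³·2000) = -4/1875 rad
Load 3 — applied couple M₀=5 kN·m at a=3 m (b=L-a=9):
  θ_3 = (R_Ax²/2 - M_Ax)/EI  [x≤a] with R_A=15/32, M_A=-15/16 = ((15/32)·(12/5)²/2 - (-15/16)·(12/5))/2000 = 9/5000 rad
Load 4 — applied couple M₀=17 kN·m at a=6 m (b=L-a=6):
  θ_4 = (R_Ax²/2 - M_Ax)/EI  [x≤a] with R_A=17/8, M_A=17/4 = ((17/8)·(12/5)²/2 - (17/4)·(12/5))/2000 = -51/25000 rad
Superposition: θ = Σ θ_i = -271/37500 rad ≈ -0.007227 rad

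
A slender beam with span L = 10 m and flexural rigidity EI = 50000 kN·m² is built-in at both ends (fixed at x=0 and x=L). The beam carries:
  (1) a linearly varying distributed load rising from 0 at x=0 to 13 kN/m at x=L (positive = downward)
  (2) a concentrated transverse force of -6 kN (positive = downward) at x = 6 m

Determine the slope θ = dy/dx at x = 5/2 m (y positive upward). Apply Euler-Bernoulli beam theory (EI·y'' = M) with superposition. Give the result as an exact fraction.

Load 1 — triangular load w₀=13 kN/m (0→w₀ over full span):
  θ_1 = -w₀(2x(L-x)(L-2x)(x+2L)+x²(L-x)²)/(120LEI) = -13·(2·(5/2)·(10-(5/2))·(10-2·(5/2))·((5/2)+2·10)+(5/2)²·(10-(5/2))²)/(120·10·50000) = -507/512000 rad
Load 2 — point force P=-6 kN at a=6 m (b=L-a=4):
  θ_2 = -Pb²x(2aL-(3a+b)x)/(2L³EI)  [x≤a] = -(-6)·4²·(5/2)·(2·6·10-(3·6+4)·(5/2))/(2·10³·50000) = 39/250000 rad
Superposition: θ = Σ θ_i = -53391/64000000 rad ≈ -0.000834 rad

θ(5/2) = -53391/64000000 rad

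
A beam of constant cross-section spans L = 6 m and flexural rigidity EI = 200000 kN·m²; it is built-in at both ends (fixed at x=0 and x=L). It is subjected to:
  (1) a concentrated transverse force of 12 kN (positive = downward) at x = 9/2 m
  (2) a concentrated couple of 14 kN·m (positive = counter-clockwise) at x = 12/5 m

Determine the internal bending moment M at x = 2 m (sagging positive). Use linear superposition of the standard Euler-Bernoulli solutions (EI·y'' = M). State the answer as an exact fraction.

Load 1 — point force P=12 kN at a=9/2 m (b=L-a=3/2):
  M_1 = Pb²(3a+b)x/L³ - Pab²/L²  [x≤a] = 12·(3/2)²·(3·(9/2)+(3/2))·2/6³ - 12·(9/2)·(3/2)²/6² = 3/8 kN·m
Load 2 — applied couple M₀=14 kN·m at a=12/5 m (b=L-a=18/5):
  M_2 = R_Ax - M_A  [x≤a] with R_A=84/25, M_A=42/25 = (84/25)·2 - (42/25) = 126/25 kN·m
Superposition: M = Σ M_i = 1083/200 kN·m ≈ 5.415000 kN·m

M(2) = 1083/200 kN·m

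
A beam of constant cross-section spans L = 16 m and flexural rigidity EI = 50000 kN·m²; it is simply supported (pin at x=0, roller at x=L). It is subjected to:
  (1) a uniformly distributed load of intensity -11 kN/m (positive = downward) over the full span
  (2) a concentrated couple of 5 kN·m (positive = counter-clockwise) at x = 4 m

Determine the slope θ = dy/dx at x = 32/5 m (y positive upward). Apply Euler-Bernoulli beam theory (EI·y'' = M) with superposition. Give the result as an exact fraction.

Load 1 — uniform load w=-11 kN/m over full span:
  θ_1 = -w(L³-6Lx²+4x³)/(24EI) = -(-11)·(16³-6·16·(32/5)²+4·(32/5)³)/(24·50000) = 13024/1171875 rad
Load 2 — applied couple M₀=5 kN·m at a=4 m (b=L-a=12):
  θ_2 = (M₀x²/(2L)-M₀(x-a)+C₁)/EI  [x>a] with C₁=M₀(3b²-L²)/(6L)=55/6 = (5·(32/5)²/(2·16)-5·((32/5)-4)+(55/6))/50000 = 107/1500000 rad
Superposition: θ = Σ θ_i = 419443/37500000 rad ≈ 0.011185 rad

θ(32/5) = 419443/37500000 rad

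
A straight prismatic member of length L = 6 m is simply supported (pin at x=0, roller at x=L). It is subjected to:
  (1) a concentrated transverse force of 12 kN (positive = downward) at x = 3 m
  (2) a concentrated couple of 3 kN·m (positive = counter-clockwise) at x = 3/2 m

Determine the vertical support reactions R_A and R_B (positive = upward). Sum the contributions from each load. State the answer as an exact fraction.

R_A = 13/2 kN, R_B = 11/2 kN

Load 1 — point force P=12 kN at a=3 m (b=L-a=3):
  R_A = Pb/L = 12·3/6 = 6 kN
  R_B = Pa/L = 12·3/6 = 6 kN
Load 2 — applied couple M₀=3 kN·m at a=3/2 m (b=L-a=9/2):
  R_A = M₀/L = 3/6 = 1/2 kN
  R_B = -M₀/L = -3/6 = -1/2 kN
Superposition: R_A = 13/2 kN, R_B = 11/2 kN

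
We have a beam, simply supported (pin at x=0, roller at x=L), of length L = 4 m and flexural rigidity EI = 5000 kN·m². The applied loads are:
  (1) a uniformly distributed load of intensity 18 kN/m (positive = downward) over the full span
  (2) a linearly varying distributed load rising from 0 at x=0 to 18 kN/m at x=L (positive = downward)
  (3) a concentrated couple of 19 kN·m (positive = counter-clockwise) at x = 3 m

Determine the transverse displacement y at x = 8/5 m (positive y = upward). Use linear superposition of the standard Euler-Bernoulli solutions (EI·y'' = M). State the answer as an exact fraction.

Load 1 — uniform load w=18 kN/m over full span:
  y_1 = -wx(L³-2Lx²+x³)/(24EI) = -18·(8/5)·(4³-2·4·(8/5)²+(8/5)³)/(24·5000) = -4464/390625 m
Load 2 — triangular load w₀=18 kN/m (0→w₀ over full span):
  y_2 = -w₀x(7L⁴-10L²x²+3x⁴)/(360LEI) = -18·(8/5)·(7·4⁴-10·4²·(8/5)²+3·(8/5)⁴)/(360·4·5000) = -54768/9765625 m
Load 3 — applied couple M₀=19 kN·m at a=3 m (b=L-a=1):
  y_3 = (M₀x³/(6L)+C₁x)/EI  [x≤a] with C₁=M₀(3b²-L²)/(6L)=-247/24 = (19·(8/5)³/(6·4)+(-247/24)·(8/5))/5000 = -1653/625000 m
Superposition: y = Σ y_i = -1537569/78125000 m ≈ -0.019681 m

y(8/5) = -1537569/78125000 m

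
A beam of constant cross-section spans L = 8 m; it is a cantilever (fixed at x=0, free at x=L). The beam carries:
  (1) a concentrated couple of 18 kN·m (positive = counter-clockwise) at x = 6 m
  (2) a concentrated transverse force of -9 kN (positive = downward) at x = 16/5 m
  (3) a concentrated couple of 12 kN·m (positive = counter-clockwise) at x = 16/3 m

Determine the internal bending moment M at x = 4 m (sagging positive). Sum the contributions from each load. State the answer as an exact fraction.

Load 1 — applied couple M₀=18 kN·m at a=6 m (b=L-a=2):
  M_1 = M₀  [x≤a] = 18 = 18 kN·m
Load 2 — point force P=-9 kN at a=16/5 m (b=L-a=24/5):
  M_2 = 0  [x>a] = 0 kN·m
Load 3 — applied couple M₀=12 kN·m at a=16/3 m (b=L-a=8/3):
  M_3 = M₀  [x≤a] = 12 = 12 kN·m
Superposition: M = Σ M_i = 30 kN·m ≈ 30.000000 kN·m

M(4) = 30 kN·m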